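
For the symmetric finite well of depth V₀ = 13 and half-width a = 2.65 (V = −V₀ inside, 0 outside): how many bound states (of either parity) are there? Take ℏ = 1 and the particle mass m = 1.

N = 9

Define the well-strength parameter z₀ = (a/ℏ)√(2mV₀) = 2.65 × √(2·1·13) = 13.51.
The even/odd transcendental equations gain one root per π/2 in z₀, giving N = 1 + ⌊2z₀/π⌋ = 1 + ⌊8.602⌋ = 9.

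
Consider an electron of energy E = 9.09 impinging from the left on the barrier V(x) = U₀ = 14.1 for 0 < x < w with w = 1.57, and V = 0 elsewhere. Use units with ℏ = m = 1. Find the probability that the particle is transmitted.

T = 0.000177

Since E < U₀ the interior solution is evanescent with decay constant κ = √(2m(U₀ − E))/ℏ = 3.165.
κw = 4.970, sinh(κw) = 71.99.
The exact tunnelling result is T⁻¹ = 1 + U₀² sinh²(κw) / [4E(U₀ − E)] = 5657, so T = 0.000177.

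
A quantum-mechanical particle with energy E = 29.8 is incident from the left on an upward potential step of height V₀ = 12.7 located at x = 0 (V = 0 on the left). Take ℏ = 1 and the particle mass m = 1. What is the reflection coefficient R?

R = 0.0190

On each side the TISE gives plane waves with k = √(2m(E − V))/ℏ: k₁ = √(2·1·29.8) = 7.720, k₂ = √(2·1·17.1) = 5.848.
Matching ψ and ψ′ at x = 0 gives r = (k₁ − k₂)/(k₁ + k₂), so R = r² = 0.01904 and T = 1 − R = 0.9810.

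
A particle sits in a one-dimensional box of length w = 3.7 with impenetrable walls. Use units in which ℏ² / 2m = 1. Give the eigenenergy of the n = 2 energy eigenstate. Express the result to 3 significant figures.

Requiring ψ(0) = ψ(w) = 0 quantises k = nπ/w, hence E_n = ℏ²k²/2m = n²π²ℏ²/(2mw²).
E_2 = 2² × π² / (2 × 0.5 × 3.7²) = 2.884.

E = 2.88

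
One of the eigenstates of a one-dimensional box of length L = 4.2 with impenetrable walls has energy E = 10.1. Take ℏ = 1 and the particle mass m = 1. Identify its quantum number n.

n = 6

For an infinite well E_n = n²π²ℏ²/(2mL²), so n = (L/πℏ)√(2mE).
n = (4.2/π) × √(2 × 1 × 10.1) = 6.009 → n = 6.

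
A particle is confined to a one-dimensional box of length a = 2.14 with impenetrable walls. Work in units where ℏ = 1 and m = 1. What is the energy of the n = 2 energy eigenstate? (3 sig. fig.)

E = 4.31

The infinite-well eigenfunctions ψ_n = √(2/a) sin(nπx/a) vanish at both walls, giving E_n = n²π²ℏ²/(2ma²).
E_2 = 2² × π² / (2 × 1 × 2.14²) = 4.310.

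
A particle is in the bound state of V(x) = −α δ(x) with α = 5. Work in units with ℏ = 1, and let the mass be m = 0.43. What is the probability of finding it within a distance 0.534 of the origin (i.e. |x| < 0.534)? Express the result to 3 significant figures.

P = 0.899

The normalised bound state is ψ = √κ e^{−κ|x|} with κ = mα/ℏ² = 2.150.
P(|x| < d) = ∫_{−d}^{d} κ e^{−2κ|x|} dx = 1 − e^{−2κd} = 1 − e^{−2.296} = 0.8994.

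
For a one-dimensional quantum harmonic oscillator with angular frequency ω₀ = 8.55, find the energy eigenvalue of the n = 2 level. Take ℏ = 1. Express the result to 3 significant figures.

E = 21.4

Using E_n = (n + ½)ℏω₀: E_2 = 2.5 × 8.55 = 21.38.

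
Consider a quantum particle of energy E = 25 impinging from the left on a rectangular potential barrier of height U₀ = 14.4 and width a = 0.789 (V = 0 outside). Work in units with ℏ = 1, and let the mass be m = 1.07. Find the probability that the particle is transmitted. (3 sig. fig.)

T = 0.939

E > U₀: inside the barrier k₂ = √(2m(E − U₀))/ℏ = 4.763, k₂a = 3.758.
Matching at both interfaces gives T⁻¹ = 1 + U₀² sin²(k₂a) / [4E(E − U₀)] = 1.065, hence T = 0.939.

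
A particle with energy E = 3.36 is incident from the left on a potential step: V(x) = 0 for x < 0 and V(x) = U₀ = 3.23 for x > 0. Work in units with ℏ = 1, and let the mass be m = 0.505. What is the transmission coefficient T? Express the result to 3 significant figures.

The wavenumbers are k₁ = √(2mE)/ℏ = 1.842 on the left and k₂ = √(2m(E − U₀))/ℏ = 0.3624 on the right.
Continuity of ψ and ψ′ at the step yields the reflection amplitude r = (k₁ − k₂)/(k₁ + k₂) = 0.6713; thus R = |r|² = 0.4506, T = 0.5494.

T = 0.549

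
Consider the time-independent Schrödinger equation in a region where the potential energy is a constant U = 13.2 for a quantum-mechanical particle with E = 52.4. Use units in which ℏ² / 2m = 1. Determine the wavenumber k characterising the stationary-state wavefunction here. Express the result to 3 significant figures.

k = 6.26

With E > U the solution is oscillatory, ψ ∝ e^{±ikx} with k = √(2m(E − U))/ℏ.
k = √(2 × 0.5 × 39.2) = 6.261.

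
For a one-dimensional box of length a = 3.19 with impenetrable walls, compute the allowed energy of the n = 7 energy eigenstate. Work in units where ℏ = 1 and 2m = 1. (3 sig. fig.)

The infinite-well eigenfunctions ψ_n = √(2/a) sin(nπx/a) vanish at both walls, giving E_n = n²π²ℏ²/(2ma²).
E_7 = 7² × π² / (2 × 0.5 × 3.19²) = 47.52.

E = 47.5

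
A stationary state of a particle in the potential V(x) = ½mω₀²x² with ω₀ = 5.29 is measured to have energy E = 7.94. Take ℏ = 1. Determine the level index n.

E_n = ℏω₀(n + ½) ⇒ n = E/(ℏω₀) − ½ = 7.94/5.29 − 0.5 = 1.001 → n = 1.

n = 1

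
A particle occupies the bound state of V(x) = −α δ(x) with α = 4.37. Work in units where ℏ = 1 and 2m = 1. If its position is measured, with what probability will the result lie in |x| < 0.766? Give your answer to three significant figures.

The normalised bound state is ψ = √κ e^{−κ|x|} with κ = mα/ℏ² = 2.185.
P(|x| < d) = ∫_{−d}^{d} κ e^{−2κ|x|} dx = 1 − e^{−2κd} = 1 − e^{−3.347} = 0.9648.

P = 0.965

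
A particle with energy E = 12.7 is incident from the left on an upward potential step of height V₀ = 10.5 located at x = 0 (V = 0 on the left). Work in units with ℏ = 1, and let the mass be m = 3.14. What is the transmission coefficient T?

T = 0.830

The wavenumbers are k₁ = √(2mE)/ℏ = 8.931 on the left and k₂ = √(2m(E − V₀))/ℏ = 3.717 on the right.
Continuity of ψ and ψ′ at the step yields the reflection amplitude r = (k₁ − k₂)/(k₁ + k₂) = 0.4122; thus R = |r|² = 0.1699, T = 0.8301.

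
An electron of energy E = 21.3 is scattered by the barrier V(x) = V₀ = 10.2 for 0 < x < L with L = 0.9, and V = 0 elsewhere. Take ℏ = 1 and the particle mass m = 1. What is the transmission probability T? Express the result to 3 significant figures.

E > V₀: inside the barrier k₂ = √(2m(E − V₀))/ℏ = 4.712, k₂L = 4.241.
T = [1 + V₀² sin²(k₂L) / (4E(E − V₀))]⁻¹ = 1/1.087 = 0.920.

T = 0.920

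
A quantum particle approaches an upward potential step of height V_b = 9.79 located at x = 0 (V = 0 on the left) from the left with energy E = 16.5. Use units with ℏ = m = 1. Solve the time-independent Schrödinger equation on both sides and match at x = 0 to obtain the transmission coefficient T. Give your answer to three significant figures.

On each side the TISE gives plane waves with k = √(2m(E − V))/ℏ: k₁ = √(2·1·16.5) = 5.745, k₂ = √(2·1·6.71) = 3.663.
Continuity of ψ and ψ′ at the step yields the reflection amplitude r = (k₁ − k₂)/(k₁ + k₂) = 0.2212; thus R = |r|² = 0.04894, T = 0.9511.

T = 0.951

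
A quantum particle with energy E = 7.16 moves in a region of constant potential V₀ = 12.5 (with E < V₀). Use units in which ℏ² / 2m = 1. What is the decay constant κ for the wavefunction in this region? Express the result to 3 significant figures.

κ = 2.31

Since E < V₀ the TISE in this region is ψ'' = κ²ψ with κ = √(2m(V₀ − E))/ℏ.
κ = √(2 × 0.5 × 5.34) = 2.311.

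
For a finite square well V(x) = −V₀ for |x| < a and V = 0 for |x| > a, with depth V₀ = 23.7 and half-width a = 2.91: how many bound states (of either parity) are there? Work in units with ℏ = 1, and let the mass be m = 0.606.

The dimensionless depth is z₀ = a√(2mV₀)/ℏ = 2.91 × √(28.72) = 15.60.
The even/odd transcendental equations gain one root per π/2 in z₀, giving N = 1 + ⌊2z₀/π⌋ = 1 + ⌊9.929⌋ = 10.

N = 10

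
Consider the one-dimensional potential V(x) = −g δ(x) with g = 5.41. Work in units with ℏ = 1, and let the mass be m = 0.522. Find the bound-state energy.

E = -7.64

For x ≠ 0 the bound state is ψ ∝ e^{−κ|x|}; integrating the TISE across the delta gives the cusp condition 2κ = 2mg/ℏ², so κ = 2.824.
Then E = −ℏ²κ²/(2m) = −mg²/(2ℏ²) = -7.639.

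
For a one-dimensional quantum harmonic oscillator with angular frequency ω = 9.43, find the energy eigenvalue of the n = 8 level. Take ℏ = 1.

Using E_n = (n + ½)ℏω: E_8 = 8.5 × 9.43 = 80.16.

E = 80.2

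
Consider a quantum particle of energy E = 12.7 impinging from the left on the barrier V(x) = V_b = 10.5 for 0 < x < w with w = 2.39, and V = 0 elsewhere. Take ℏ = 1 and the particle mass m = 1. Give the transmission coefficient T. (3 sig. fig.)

E > V_b: inside the barrier k₂ = √(2m(E − V_b))/ℏ = 2.098, k₂w = 5.013.
Matching at both interfaces gives T⁻¹ = 1 + V_b² sin²(k₂w) / [4E(E − V_b)] = 1.900, hence T = 0.526.

T = 0.526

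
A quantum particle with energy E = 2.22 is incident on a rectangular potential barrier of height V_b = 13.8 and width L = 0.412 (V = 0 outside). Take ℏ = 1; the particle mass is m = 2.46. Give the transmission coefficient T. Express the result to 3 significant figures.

E < V_b: inside the barrier ψ ∝ e^{±κx} with κ = √(2m(V_b − E))/ℏ = 7.548.
κL = 3.110, sinh(κL) = 11.19.
The exact tunnelling result is T⁻¹ = 1 + V_b² sinh²(κL) / [4E(V_b − E)] = 232.7, so T = 0.00430.

T = 0.00430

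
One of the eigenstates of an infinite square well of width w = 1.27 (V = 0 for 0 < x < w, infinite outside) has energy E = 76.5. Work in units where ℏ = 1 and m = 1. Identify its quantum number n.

n = 5

From E_n = n²π²ℏ²/(2mw²) invert to n = √(2mw²E)/(πℏ).
n = (1.27/π) × √(2 × 1 × 76.5) = 5.000 → n = 5.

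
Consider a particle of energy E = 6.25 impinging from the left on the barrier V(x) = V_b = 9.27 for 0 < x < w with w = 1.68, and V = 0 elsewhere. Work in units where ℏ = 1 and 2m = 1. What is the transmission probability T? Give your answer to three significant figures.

T = 0.0102

Since E < V_b the interior solution is evanescent with decay constant κ = √(2m(V_b − E))/ℏ = 1.738.
κw = 2.920, sinh(κw) = 9.239.
Matching ψ, ψ′ at both faces gives T = [1 + V_b² sinh²(κw) / (4E(V_b − E))]⁻¹ = 1/98.16 = 0.0102.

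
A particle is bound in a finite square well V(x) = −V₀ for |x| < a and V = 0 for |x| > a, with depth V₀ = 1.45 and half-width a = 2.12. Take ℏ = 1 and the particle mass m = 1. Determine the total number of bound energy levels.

The dimensionless depth is z₀ = a√(2mV₀)/ℏ = 2.12 × √(2.900) = 3.610.
A new bound state (alternating even/odd) appears each time z₀ passes a multiple of π/2, so N = ⌊2z₀/π⌋ + 1 = ⌊2.298⌋ + 1 = 3.

N = 3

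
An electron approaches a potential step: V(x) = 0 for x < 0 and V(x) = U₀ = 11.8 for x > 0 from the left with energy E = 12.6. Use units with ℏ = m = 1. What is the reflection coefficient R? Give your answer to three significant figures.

R = 0.357

On each side the TISE gives plane waves with k = √(2m(E − V))/ℏ: k₁ = √(2·1·12.6) = 5.020, k₂ = √(2·1·0.8) = 1.265.
Matching ψ and ψ′ at x = 0 gives r = (k₁ − k₂)/(k₁ + k₂), so R = r² = 0.3570 and T = 1 − R = 0.6430.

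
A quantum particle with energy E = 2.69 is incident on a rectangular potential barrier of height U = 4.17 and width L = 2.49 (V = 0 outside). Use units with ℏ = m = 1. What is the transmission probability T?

T = 0.000696

E < U: inside the barrier ψ ∝ e^{±κx} with κ = √(2m(U − E))/ℏ = 1.720.
κL = 4.284, sinh(κL) = 36.26.
Matching ψ, ψ′ at both faces gives T = [1 + U² sinh²(κL) / (4E(U − E))]⁻¹ = 1/1436 = 0.000696.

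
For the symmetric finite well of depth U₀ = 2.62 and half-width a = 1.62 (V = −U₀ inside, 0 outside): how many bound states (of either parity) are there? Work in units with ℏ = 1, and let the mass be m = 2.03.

N = 4

Define the well-strength parameter z₀ = (a/ℏ)√(2mU₀) = 1.62 × √(2·2.03·2.62) = 5.284.
The even/odd transcendental equations gain one root per π/2 in z₀, giving N = 1 + ⌊2z₀/π⌋ = 1 + ⌊3.364⌋ = 4.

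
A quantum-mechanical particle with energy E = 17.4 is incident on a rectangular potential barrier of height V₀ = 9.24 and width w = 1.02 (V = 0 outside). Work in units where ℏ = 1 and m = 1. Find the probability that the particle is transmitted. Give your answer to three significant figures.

E > V₀: inside the barrier k₂ = √(2m(E − V₀))/ℏ = 4.040, k₂w = 4.121.
T = [1 + V₀² sin²(k₂w) / (4E(E − V₀))]⁻¹ = 1/1.104 = 0.906.

T = 0.906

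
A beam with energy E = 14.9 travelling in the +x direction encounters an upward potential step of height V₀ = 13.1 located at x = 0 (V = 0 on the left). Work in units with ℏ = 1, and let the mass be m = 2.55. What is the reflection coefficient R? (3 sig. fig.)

On each side the TISE gives plane waves with k = √(2m(E − V))/ℏ: k₁ = √(2·2.55·14.9) = 8.717, k₂ = √(2·2.55·1.8) = 3.030.
Matching ψ and ψ′ at x = 0 gives r = (k₁ − k₂)/(k₁ + k₂), so R = r² = 0.2344 and T = 1 − R = 0.7656.

R = 0.234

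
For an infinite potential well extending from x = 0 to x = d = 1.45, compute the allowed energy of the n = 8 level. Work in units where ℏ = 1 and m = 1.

E = 150

The infinite-well eigenfunctions ψ_n = √(2/d) sin(nπx/d) vanish at both walls, giving E_n = n²π²ℏ²/(2md²).
E_8 = 8² × π² / (2 × 1 × 1.45²) = 150.2.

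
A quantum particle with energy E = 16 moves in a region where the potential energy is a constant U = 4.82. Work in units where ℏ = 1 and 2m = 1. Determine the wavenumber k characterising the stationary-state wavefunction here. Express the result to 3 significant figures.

k = 3.34

With E > U the solution is oscillatory, ψ ∝ e^{±ikx} with k = √(2m(E − U))/ℏ.
k = √(2 × 0.5 × 11.18) = 3.344.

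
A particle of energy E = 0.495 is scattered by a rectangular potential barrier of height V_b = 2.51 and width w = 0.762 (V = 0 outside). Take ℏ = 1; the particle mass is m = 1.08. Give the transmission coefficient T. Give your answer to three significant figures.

Since E < V_b the interior solution is evanescent with decay constant κ = √(2m(V_b − E))/ℏ = 2.086.
κw = 1.590, sinh(κw) = 2.349.
Matching ψ, ψ′ at both faces gives T = [1 + V_b² sinh²(κw) / (4E(V_b − E))]⁻¹ = 1/9.714 = 0.103.

T = 0.103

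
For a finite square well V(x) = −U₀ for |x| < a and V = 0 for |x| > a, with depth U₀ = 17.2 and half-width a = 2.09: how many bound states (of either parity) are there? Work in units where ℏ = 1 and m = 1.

The dimensionless depth is z₀ = a√(2mU₀)/ℏ = 2.09 × √(34.40) = 12.26.
The even/odd transcendental equations gain one root per π/2 in z₀, giving N = 1 + ⌊2z₀/π⌋ = 1 + ⌊7.804⌋ = 8.

N = 8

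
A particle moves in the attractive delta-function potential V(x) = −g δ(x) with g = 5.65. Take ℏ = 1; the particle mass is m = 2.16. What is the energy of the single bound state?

E = -34.5

The bound state is ψ(x) = √κ e^{−κ|x|}. The derivative jump ψ'(0⁺) − ψ'(0⁻) = −(2mg/ℏ²)ψ(0) fixes κ = mg/ℏ² = 12.20.
Then E = −ℏ²κ²/(2m) = −mg²/(2ℏ²) = -34.48.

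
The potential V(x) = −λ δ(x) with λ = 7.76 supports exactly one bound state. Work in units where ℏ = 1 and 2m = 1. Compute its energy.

For x ≠ 0 the bound state is ψ ∝ e^{−κ|x|}; integrating the TISE across the delta gives the cusp condition 2κ = 2mλ/ℏ², so κ = 3.880.
Then E = −ℏ²κ²/(2m) = −mλ²/(2ℏ²) = -15.05.

E = -15.1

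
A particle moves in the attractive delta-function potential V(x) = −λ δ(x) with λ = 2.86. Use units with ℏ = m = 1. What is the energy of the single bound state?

E = -4.09

For x ≠ 0 the bound state is ψ ∝ e^{−κ|x|}; integrating the TISE across the delta gives the cusp condition 2κ = 2mλ/ℏ², so κ = 2.860.
Then E = −ℏ²κ²/(2m) = −mλ²/(2ℏ²) = -4.090.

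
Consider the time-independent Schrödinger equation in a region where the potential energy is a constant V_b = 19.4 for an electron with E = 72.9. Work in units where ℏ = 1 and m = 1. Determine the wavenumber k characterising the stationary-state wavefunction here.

With E > V_b the solution is oscillatory, ψ ∝ e^{±ikx} with k = √(2m(E − V_b))/ℏ.
k = √(2 × 1 × 53.5) = 10.34.

k = 10.3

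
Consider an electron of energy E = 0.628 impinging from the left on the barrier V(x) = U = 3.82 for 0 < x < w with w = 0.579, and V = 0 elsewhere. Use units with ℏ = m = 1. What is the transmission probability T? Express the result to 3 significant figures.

Since E < U the interior solution is evanescent with decay constant κ = √(2m(U − E))/ℏ = 2.527.
κw = 1.463, sinh(κw) = 2.044.
The exact tunnelling result is T⁻¹ = 1 + U² sinh²(κw) / [4E(U − E)] = 8.600, so T = 0.116.

T = 0.116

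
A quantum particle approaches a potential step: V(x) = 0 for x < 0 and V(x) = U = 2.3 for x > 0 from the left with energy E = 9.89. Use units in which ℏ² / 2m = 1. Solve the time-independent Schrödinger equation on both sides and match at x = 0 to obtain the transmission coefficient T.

T = 0.996

The wavenumbers are k₁ = √(2mE)/ℏ = 3.145 on the left and k₂ = √(2m(E − U))/ℏ = 2.755 on the right.
Matching ψ and ψ′ at x = 0 gives r = (k₁ − k₂)/(k₁ + k₂), so R = r² = 0.004366 and T = 1 − R = 0.9956.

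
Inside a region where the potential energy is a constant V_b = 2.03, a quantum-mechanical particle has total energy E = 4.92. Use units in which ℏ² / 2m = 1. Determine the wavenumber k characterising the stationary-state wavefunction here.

With E > V_b the solution is oscillatory, ψ ∝ e^{±ikx} with k = √(2m(E − V_b))/ℏ.
k = √(2 × 0.5 × 2.89) = 1.700.

k = 1.70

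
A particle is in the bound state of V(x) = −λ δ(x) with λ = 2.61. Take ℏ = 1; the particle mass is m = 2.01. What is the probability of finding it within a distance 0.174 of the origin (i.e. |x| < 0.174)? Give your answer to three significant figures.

P = 0.839

The normalised bound state is ψ = √κ e^{−κ|x|} with κ = mλ/ℏ² = 5.246.
P(|x| < d) = ∫_{−d}^{d} κ e^{−2κ|x|} dx = 1 − e^{−2κd} = 1 − e^{−1.826} = 0.8389.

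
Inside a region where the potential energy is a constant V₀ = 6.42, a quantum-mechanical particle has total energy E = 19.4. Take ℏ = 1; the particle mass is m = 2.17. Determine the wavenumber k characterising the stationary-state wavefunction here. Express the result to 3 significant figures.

With E > V₀ the solution is oscillatory, ψ ∝ e^{±ikx} with k = √(2m(E − V₀))/ℏ.
k = √(2 × 2.17 × 12.98) = 7.506.

k = 7.51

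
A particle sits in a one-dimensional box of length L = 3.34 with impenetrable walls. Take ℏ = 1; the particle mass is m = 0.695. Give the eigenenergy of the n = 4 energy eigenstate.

Requiring ψ(0) = ψ(L) = 0 quantises k = nπ/L, hence E_n = ℏ²k²/2m = n²π²ℏ²/(2mL²).
E_4 = 4² × π² / (2 × 0.695 × 3.34²) = 10.18.

E = 10.2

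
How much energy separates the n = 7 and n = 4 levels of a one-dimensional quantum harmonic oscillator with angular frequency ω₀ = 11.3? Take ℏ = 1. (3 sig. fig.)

E_n = ℏω₀(n + ½), so ΔE = (7 − 4) ℏω₀ = 3 × 11.3 = 33.90.

ΔE = 33.9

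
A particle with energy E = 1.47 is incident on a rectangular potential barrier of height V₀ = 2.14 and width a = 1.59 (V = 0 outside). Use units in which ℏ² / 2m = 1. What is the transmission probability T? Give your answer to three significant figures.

T = 0.229

Since E < V₀ the interior solution is evanescent with decay constant κ = √(2m(V₀ − E))/ℏ = 0.8185.
κa = 1.301, sinh(κa) = 1.701.
Matching ψ, ψ′ at both faces gives T = [1 + V₀² sinh²(κa) / (4E(V₀ − E))]⁻¹ = 1/4.365 = 0.229.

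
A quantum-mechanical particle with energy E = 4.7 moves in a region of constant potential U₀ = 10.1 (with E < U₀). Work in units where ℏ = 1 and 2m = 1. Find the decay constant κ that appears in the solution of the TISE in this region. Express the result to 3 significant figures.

κ = 2.32

Since E < U₀ the TISE in this region is ψ'' = κ²ψ with κ = √(2m(U₀ − E))/ℏ.
κ = √(2 × 0.5 × 5.4) = 2.324.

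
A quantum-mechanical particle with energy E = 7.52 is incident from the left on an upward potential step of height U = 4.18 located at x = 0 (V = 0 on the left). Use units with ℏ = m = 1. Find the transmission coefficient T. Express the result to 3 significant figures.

T = 0.960

On each side the TISE gives plane waves with k = √(2m(E − V))/ℏ: k₁ = √(2·1·7.52) = 3.878, k₂ = √(2·1·3.34) = 2.585.
Matching ψ and ψ′ at x = 0 gives r = (k₁ − k₂)/(k₁ + k₂), so R = r² = 0.04006 and T = 1 − R = 0.9599.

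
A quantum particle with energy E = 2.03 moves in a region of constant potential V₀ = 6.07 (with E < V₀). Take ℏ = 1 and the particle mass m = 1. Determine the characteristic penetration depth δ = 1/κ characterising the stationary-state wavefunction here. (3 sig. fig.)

δ = 0.352

Since E < V₀ the TISE in this region is ψ'' = κ²ψ with κ = √(2m(V₀ − E))/ℏ.
κ = √(2 × 1 × 4.04) = 2.843. The penetration depth is δ = 1/κ = 0.352.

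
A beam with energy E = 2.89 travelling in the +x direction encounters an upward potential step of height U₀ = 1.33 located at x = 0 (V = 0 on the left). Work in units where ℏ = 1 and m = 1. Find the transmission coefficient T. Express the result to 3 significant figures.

On each side the TISE gives plane waves with k = √(2m(E − V))/ℏ: k₁ = √(2·1·2.89) = 2.404, k₂ = √(2·1·1.56) = 1.766.
Continuity of ψ and ψ′ at the step yields the reflection amplitude r = (k₁ − k₂)/(k₁ + k₂) = 0.1529; thus R = |r|² = 0.02339, T = 0.9766.

T = 0.977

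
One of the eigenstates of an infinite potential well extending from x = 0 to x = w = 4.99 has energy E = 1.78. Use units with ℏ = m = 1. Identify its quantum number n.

From E_n = n²π²ℏ²/(2mw²) invert to n = √(2mw²E)/(πℏ).
n = (4.99/π) × √(2 × 1 × 1.78) = 2.997 → n = 3.

n = 3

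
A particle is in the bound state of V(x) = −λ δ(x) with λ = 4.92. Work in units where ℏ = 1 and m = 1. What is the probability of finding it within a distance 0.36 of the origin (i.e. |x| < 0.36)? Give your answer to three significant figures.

P = 0.971

The normalised bound state is ψ = √κ e^{−κ|x|} with κ = mλ/ℏ² = 4.920.
P(|x| < d) = ∫_{−d}^{d} κ e^{−2κ|x|} dx = 1 − e^{−2κd} = 1 − e^{−3.542} = 0.9711.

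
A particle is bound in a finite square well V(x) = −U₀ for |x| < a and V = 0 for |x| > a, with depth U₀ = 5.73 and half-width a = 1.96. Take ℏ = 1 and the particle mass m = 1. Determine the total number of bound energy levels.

N = 5

The dimensionless depth is z₀ = a√(2mU₀)/ℏ = 1.96 × √(11.46) = 6.635.
A new bound state (alternating even/odd) appears each time z₀ passes a multiple of π/2, so N = ⌊2z₀/π⌋ + 1 = ⌊4.224⌋ + 1 = 5.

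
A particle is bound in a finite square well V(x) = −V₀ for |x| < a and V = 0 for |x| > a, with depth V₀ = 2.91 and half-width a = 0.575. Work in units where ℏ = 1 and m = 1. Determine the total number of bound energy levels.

N = 1

Define the well-strength parameter z₀ = (a/ℏ)√(2mV₀) = 0.575 × √(2·1·2.91) = 1.387.
A new bound state (alternating even/odd) appears each time z₀ passes a multiple of π/2, so N = ⌊2z₀/π⌋ + 1 = ⌊0.8831⌋ + 1 = 1.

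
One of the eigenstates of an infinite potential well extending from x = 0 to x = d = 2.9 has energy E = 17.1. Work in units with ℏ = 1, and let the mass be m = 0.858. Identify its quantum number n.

From E_n = n²π²ℏ²/(2md²) invert to n = √(2md²E)/(πℏ).
n = (2.9/π) × √(2 × 0.858 × 17.1) = 5.000 → n = 5.

n = 5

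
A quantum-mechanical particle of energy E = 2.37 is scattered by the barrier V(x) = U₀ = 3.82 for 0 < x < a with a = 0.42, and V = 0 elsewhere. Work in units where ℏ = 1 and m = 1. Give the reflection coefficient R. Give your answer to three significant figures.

Since E < U₀ the interior solution is evanescent with decay constant κ = √(2m(U₀ − E))/ℏ = 1.703.
κa = 0.7152, sinh(κa) = 0.7778.
Matching ψ, ψ′ at both faces gives T = [1 + U₀² sinh²(κa) / (4E(U₀ − E))]⁻¹ = 1/1.642 = 0.609.
R = 1 − T = 0.391.

R = 0.391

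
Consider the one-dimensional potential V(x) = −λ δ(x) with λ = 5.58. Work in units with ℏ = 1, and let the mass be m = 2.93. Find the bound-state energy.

E = -45.6

The bound state is ψ(x) = √κ e^{−κ|x|}. The derivative jump ψ'(0⁺) − ψ'(0⁻) = −(2mλ/ℏ²)ψ(0) fixes κ = mλ/ℏ² = 16.35.
Then E = −ℏ²κ²/(2m) = −mλ²/(2ℏ²) = -45.61.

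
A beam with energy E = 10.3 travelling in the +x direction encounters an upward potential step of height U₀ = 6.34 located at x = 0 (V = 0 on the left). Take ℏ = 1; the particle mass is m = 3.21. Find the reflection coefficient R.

R = 0.0550

The wavenumbers are k₁ = √(2mE)/ℏ = 8.132 on the left and k₂ = √(2m(E − U₀))/ℏ = 5.042 on the right.
Continuity of ψ and ψ′ at the step yields the reflection amplitude r = (k₁ − k₂)/(k₁ + k₂) = 0.2345; thus R = |r|² = 0.05500, T = 0.9450.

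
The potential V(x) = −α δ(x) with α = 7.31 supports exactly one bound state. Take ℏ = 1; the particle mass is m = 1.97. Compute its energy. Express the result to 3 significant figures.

For x ≠ 0 the bound state is ψ ∝ e^{−κ|x|}; integrating the TISE across the delta gives the cusp condition 2κ = 2mα/ℏ², so κ = 14.40.
Then E = −ℏ²κ²/(2m) = −mα²/(2ℏ²) = -52.63.

E = -52.6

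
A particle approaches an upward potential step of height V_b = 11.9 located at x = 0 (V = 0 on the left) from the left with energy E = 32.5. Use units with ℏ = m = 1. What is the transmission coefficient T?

T = 0.987

The wavenumbers are k₁ = √(2mE)/ℏ = 8.062 on the left and k₂ = √(2m(E − V_b))/ℏ = 6.419 on the right.
Continuity of ψ and ψ′ at the step yields the reflection amplitude r = (k₁ − k₂)/(k₁ + k₂) = 0.1135; thus R = |r|² = 0.01288, T = 0.9871.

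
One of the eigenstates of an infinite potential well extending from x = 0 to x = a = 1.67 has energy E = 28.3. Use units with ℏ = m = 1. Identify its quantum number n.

n = 4

From E_n = n²π²ℏ²/(2ma²) invert to n = √(2ma²E)/(πℏ).
n = (1.67/π) × √(2 × 1 × 28.3) = 3.999 → n = 4.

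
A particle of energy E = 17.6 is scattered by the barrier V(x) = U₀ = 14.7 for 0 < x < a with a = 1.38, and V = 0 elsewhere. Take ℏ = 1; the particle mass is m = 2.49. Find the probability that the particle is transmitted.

T = 0.560

Above the barrier the interior wavenumber is k₂ = √(2m(E − U₀))/ℏ = 3.800, giving phase k₂a = 5.244.
T = [1 + U₀² sin²(k₂a) / (4E(E − U₀))]⁻¹ = 1/1.786 = 0.560.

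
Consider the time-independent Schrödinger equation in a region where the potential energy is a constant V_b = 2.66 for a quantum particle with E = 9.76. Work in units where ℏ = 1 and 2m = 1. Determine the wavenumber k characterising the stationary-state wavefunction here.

k = 2.66

With E > V_b the solution is oscillatory, ψ ∝ e^{±ikx} with k = √(2m(E − V_b))/ℏ.
k = √(2 × 0.5 × 7.1) = 2.665.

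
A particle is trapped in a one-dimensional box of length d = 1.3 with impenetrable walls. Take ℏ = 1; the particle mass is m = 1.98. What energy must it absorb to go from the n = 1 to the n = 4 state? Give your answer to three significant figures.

E_n = n²π²ℏ²/(2md²), so ΔE = (4² − 1²) π²ℏ²/(2md²).
ΔE = 15 × π² / (2 × 1.98 × 1.3²) = 22.12.

ΔE = 22.1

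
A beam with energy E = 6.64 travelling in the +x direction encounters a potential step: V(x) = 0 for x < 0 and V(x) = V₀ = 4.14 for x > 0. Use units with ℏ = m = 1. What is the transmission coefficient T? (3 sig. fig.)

T = 0.943

On each side the TISE gives plane waves with k = √(2m(E − V))/ℏ: k₁ = √(2·1·6.64) = 3.644, k₂ = √(2·1·2.5) = 2.236.
Matching ψ and ψ′ at x = 0 gives r = (k₁ − k₂)/(k₁ + k₂), so R = r² = 0.05734 and T = 1 − R = 0.9427.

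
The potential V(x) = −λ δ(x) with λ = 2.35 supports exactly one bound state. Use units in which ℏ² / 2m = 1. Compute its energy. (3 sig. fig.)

E = -1.38

For x ≠ 0 the bound state is ψ ∝ e^{−κ|x|}; integrating the TISE across the delta gives the cusp condition 2κ = 2mλ/ℏ², so κ = 1.175.
Then E = −ℏ²κ²/(2m) = −mλ²/(2ℏ²) = -1.381.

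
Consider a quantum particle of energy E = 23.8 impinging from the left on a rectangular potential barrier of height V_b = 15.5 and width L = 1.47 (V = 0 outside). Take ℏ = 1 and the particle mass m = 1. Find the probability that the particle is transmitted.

T = 0.975

E > V_b: inside the barrier k₂ = √(2m(E − V_b))/ℏ = 4.074, k₂L = 5.989.
Matching at both interfaces gives T⁻¹ = 1 + V_b² sin²(k₂L) / [4E(E − V_b)] = 1.026, hence T = 0.975.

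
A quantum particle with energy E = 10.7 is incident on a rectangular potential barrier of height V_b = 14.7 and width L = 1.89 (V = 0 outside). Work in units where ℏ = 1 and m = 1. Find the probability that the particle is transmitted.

T = 0.0000721

E < V_b: inside the barrier ψ ∝ e^{±κx} with κ = √(2m(V_b − E))/ℏ = 2.828.
κL = 5.346, sinh(κL) = 104.9.
The exact tunnelling result is T⁻¹ = 1 + V_b² sinh²(κL) / [4E(V_b − E)] = 13880, so T = 0.0000721.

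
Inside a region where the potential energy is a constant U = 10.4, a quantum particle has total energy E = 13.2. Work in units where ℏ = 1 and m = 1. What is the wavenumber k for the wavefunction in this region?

With E > U the solution is oscillatory, ψ ∝ e^{±ikx} with k = √(2m(E − U))/ℏ.
k = √(2 × 1 × 2.8) = 2.366.

k = 2.37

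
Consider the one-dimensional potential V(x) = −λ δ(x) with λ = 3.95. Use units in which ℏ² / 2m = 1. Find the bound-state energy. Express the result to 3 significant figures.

The bound state is ψ(x) = √κ e^{−κ|x|}. The derivative jump ψ'(0⁺) − ψ'(0⁻) = −(2mλ/ℏ²)ψ(0) fixes κ = mλ/ℏ² = 1.975.
Then E = −ℏ²κ²/(2m) = −mλ²/(2ℏ²) = -3.901.

E = -3.90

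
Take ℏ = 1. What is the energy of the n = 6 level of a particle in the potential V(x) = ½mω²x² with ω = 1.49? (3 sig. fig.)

E = 9.69

Using E_n = (n + ½)ℏω: E_6 = 6.5 × 1.49 = 9.685.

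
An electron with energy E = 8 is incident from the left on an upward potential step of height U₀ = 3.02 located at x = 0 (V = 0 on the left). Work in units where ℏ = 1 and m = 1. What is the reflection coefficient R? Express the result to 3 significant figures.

R = 0.0139

On each side the TISE gives plane waves with k = √(2m(E − V))/ℏ: k₁ = √(2·1·8) = 4.000, k₂ = √(2·1·4.98) = 3.156.
Continuity of ψ and ψ′ at the step yields the reflection amplitude r = (k₁ − k₂)/(k₁ + k₂) = 0.1180; thus R = |r|² = 0.01391, T = 0.9861.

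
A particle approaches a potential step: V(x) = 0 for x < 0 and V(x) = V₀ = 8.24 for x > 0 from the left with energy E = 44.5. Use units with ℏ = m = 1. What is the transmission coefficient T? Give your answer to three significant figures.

T = 0.997

On each side the TISE gives plane waves with k = √(2m(E − V))/ℏ: k₁ = √(2·1·44.5) = 9.434, k₂ = √(2·1·36.26) = 8.516.
Matching ψ and ψ′ at x = 0 gives r = (k₁ − k₂)/(k₁ + k₂), so R = r² = 0.002616 and T = 1 − R = 0.9974.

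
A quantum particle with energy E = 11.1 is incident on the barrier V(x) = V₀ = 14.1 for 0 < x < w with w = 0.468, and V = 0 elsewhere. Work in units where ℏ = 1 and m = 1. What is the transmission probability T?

T = 0.251

E < V₀: inside the barrier ψ ∝ e^{±κx} with κ = √(2m(V₀ − E))/ℏ = 2.449.
κw = 1.146, sinh(κw) = 1.414.
Matching ψ, ψ′ at both faces gives T = [1 + V₀² sinh²(κw) / (4E(V₀ − E))]⁻¹ = 1/3.986 = 0.251.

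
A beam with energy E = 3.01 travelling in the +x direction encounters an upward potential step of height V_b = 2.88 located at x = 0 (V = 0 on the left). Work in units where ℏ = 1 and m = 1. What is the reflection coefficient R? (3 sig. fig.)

R = 0.430

On each side the TISE gives plane waves with k = √(2m(E − V))/ℏ: k₁ = √(2·1·3.01) = 2.454, k₂ = √(2·1·0.13) = 0.5099.
Continuity of ψ and ψ′ at the step yields the reflection amplitude r = (k₁ − k₂)/(k₁ + k₂) = 0.6559; thus R = |r|² = 0.4302, T = 0.5698.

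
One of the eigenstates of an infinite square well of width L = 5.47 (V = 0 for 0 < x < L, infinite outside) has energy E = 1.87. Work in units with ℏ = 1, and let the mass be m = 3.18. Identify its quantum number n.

From E_n = n²π²ℏ²/(2mL²) invert to n = √(2mL²E)/(πℏ).
n = (5.47/π) × √(2 × 3.18 × 1.87) = 6.005 → n = 6.

n = 6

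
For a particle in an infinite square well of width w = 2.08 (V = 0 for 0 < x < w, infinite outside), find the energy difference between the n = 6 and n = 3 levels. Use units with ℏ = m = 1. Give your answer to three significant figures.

ΔE = 30.8

E_n = n²π²ℏ²/(2mw²), so ΔE = (6² − 3²) π²ℏ²/(2mw²).
ΔE = 27 × π² / (2 × 1 × 2.08²) = 30.80.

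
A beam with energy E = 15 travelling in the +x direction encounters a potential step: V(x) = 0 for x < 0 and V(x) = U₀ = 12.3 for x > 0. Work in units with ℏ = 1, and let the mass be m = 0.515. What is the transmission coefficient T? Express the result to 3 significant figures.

T = 0.837

The wavenumbers are k₁ = √(2mE)/ℏ = 3.931 on the left and k₂ = √(2m(E − U₀))/ℏ = 1.668 on the right.
Matching ψ and ψ′ at x = 0 gives r = (k₁ − k₂)/(k₁ + k₂), so R = r² = 0.1634 and T = 1 − R = 0.8366.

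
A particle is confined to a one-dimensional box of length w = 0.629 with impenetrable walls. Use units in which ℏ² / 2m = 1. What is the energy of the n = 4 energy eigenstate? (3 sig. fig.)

E = 399

Requiring ψ(0) = ψ(w) = 0 quantises k = nπ/w, hence E_n = ℏ²k²/2m = n²π²ℏ²/(2mw²).
E_4 = 4² × π² / (2 × 0.5 × 0.629²) = 399.1.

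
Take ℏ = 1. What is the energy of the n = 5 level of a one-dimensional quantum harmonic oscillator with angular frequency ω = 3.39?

E = 18.6

Using E_n = (n + ½)ℏω: E_5 = 5.5 × 3.39 = 18.65.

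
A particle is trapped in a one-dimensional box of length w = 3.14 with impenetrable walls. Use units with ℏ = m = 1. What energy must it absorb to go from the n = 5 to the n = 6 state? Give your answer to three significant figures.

ΔE = 5.51

E_n = n²π²ℏ²/(2mw²), so ΔE = (6² − 5²) π²ℏ²/(2mw²).
ΔE = 11 × π² / (2 × 1 × 3.14²) = 5.506.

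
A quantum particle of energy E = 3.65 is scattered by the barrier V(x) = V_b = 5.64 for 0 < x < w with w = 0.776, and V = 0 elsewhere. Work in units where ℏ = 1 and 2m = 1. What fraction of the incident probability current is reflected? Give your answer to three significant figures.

R = 0.658

Since E < V_b the interior solution is evanescent with decay constant κ = √(2m(V_b − E))/ℏ = 1.411.
κw = 1.095, sinh(κw) = 1.327.
Matching ψ, ψ′ at both faces gives T = [1 + V_b² sinh²(κw) / (4E(V_b − E))]⁻¹ = 1/2.927 = 0.342.
R = 1 − T = 0.658.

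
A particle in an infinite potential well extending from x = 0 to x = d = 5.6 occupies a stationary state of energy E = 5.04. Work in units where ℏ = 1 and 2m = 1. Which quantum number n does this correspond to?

n = 4

For an infinite well E_n = n²π²ℏ²/(2md²), so n = (d/πℏ)√(2mE).
n = (5.6/π) × √(2 × 0.5 × 5.04) = 4.002 → n = 4.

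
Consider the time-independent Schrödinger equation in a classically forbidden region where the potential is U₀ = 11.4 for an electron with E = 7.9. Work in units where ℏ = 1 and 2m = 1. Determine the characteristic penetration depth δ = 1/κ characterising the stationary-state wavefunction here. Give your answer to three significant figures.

Since E < U₀ the TISE in this region is ψ'' = κ²ψ with κ = √(2m(U₀ − E))/ℏ.
κ = √(2 × 0.5 × 3.5) = 1.871. The penetration depth is δ = 1/κ = 0.535.

δ = 0.535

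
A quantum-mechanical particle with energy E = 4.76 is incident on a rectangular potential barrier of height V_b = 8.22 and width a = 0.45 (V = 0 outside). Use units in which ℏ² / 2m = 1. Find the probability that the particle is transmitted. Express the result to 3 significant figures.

T = 0.526

E < V_b: inside the barrier ψ ∝ e^{±κx} with κ = √(2m(V_b − E))/ℏ = 1.860.
κa = 0.8370, sinh(κa) = 0.9383.
Matching ψ, ψ′ at both faces gives T = [1 + V_b² sinh²(κa) / (4E(V_b − E))]⁻¹ = 1/1.903 = 0.526.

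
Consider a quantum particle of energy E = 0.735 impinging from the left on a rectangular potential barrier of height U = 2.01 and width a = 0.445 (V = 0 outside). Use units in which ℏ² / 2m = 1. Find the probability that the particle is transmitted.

T = 0.772

E < U: inside the barrier ψ ∝ e^{±κx} with κ = √(2m(U − E))/ℏ = 1.129.
κa = 0.5025, sinh(κa) = 0.5239.
The exact tunnelling result is T⁻¹ = 1 + U² sinh²(κa) / [4E(U − E)] = 1.296, so T = 0.772.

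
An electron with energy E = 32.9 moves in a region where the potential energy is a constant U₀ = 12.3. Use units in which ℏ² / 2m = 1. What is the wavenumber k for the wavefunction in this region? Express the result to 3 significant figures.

With E > U₀ the solution is oscillatory, ψ ∝ e^{±ikx} with k = √(2m(E − U₀))/ℏ.
k = √(2 × 0.5 × 20.6) = 4.539.

k = 4.54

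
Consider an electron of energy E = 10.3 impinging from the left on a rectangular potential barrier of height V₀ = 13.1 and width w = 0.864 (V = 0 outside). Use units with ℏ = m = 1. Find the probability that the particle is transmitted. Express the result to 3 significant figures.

E < V₀: inside the barrier ψ ∝ e^{±κx} with κ = √(2m(V₀ − E))/ℏ = 2.366.
κw = 2.045, sinh(κw) = 3.798.
Matching ψ, ψ′ at both faces gives T = [1 + V₀² sinh²(κw) / (4E(V₀ − E))]⁻¹ = 1/22.46 = 0.0445.

T = 0.0445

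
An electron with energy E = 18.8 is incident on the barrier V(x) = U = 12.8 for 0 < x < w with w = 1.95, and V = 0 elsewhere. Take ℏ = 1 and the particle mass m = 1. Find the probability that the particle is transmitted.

T = 0.930

E > U: inside the barrier k₂ = √(2m(E − U))/ℏ = 3.464, k₂w = 6.755.
T = [1 + U² sin²(k₂w) / (4E(E − U))]⁻¹ = 1/1.075 = 0.930.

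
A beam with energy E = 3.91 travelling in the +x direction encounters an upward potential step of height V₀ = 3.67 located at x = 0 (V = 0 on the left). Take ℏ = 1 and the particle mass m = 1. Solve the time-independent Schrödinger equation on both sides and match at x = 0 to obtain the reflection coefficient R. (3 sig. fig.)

R = 0.363

On each side the TISE gives plane waves with k = √(2m(E − V))/ℏ: k₁ = √(2·1·3.91) = 2.796, k₂ = √(2·1·0.24) = 0.6928.
Continuity of ψ and ψ′ at the step yields the reflection amplitude r = (k₁ − k₂)/(k₁ + k₂) = 0.6029; thus R = |r|² = 0.3635, T = 0.6365.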